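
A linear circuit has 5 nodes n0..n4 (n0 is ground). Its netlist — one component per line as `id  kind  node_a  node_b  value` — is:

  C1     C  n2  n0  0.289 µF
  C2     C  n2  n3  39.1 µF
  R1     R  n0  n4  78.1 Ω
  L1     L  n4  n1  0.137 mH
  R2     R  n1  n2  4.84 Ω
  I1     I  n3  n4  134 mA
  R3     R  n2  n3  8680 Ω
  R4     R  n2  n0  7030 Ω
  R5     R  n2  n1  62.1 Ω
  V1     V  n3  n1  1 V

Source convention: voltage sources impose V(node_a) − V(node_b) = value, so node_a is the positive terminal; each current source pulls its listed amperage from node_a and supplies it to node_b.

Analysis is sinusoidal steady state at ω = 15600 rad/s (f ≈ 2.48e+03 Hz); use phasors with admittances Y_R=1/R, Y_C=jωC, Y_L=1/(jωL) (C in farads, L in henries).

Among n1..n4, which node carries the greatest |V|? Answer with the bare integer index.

Element admittances at ω=15600 rad/s:
  Y(C1) = 0.000+0.004508j S between n2,n0
  Y(C2) = 0.000+0.6100j S between n2,n3
  Y(R1) = 0.01280+0.000j S between n0,n4
  Y(L1) = 0.000-0.4679j S between n4,n1
  Y(R2) = 0.2066+0.000j S between n1,n2
  I1: injects 0.134 A into n4 (from n3)
  Y(R3) = 0.0001152+0.000j S between n2,n3
  Y(R4) = 0.0001422+0.000j S between n2,n0
  Y(R5) = 0.01610+0.000j S between n2,n1
  V1: constraint V(n3)−V(n1) = 1
Assemble and solve the 5×5 MNA system:
  V(n1)=-0.08659-0.5644j  V(n2)=0.7900-0.2424j  V(n3)=0.9134-0.5644j  V(n4)=-0.09413-0.2755j
  i(V1)=-0.3304-0.07525j

3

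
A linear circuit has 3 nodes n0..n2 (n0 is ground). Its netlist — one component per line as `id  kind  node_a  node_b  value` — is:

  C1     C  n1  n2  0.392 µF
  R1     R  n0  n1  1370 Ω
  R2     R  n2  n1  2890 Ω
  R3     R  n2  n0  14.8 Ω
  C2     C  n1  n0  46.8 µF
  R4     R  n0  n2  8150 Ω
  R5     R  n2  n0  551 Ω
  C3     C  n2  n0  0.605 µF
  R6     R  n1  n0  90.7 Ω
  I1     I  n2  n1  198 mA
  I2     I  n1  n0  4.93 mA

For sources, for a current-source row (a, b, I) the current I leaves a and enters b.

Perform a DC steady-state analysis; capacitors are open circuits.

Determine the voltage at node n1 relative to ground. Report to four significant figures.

15.88 V

Element admittances at DC:
  Y(C1) = 0.000 S between n1,n2
  Y(R1) = 0.0007299 S between n0,n1
  Y(R2) = 0.0003460 S between n2,n1
  Y(R3) = 0.06757 S between n2,n0
  Y(C2) = 0.000 S between n1,n0
  Y(R4) = 0.0001227 S between n0,n2
  Y(R5) = 0.001815 S between n2,n0
  Y(C3) = 0.000 S between n2,n0
  Y(R6) = 0.01103 S between n1,n0
  I1: injects 0.198 A into n1 (from n2)
  I2: injects 0.00493 A into n0 (from n1)
Assemble and solve the 2×2 MNA system:
  V(n1)=15.88  V(n2)=-2.756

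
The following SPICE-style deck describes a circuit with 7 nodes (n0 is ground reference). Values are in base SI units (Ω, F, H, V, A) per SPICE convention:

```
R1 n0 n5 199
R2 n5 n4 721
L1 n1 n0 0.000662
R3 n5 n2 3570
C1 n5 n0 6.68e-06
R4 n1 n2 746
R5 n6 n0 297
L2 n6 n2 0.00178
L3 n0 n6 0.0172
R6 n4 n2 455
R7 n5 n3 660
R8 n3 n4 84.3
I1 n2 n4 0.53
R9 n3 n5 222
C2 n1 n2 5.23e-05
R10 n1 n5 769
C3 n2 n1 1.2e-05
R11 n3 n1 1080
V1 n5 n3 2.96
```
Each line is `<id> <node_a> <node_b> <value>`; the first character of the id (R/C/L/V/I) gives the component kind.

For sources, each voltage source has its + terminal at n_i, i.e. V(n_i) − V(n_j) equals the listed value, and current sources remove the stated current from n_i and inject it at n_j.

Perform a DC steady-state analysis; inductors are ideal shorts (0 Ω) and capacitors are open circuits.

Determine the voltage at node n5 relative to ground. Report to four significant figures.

49.10 V

Element admittances at DC:
  Y(R1) = 0.005025 S between n0,n5
  Y(R2) = 0.001387 S between n5,n4
  L1: short n1↔n0 (DC inductor)
  Y(R3) = 0.0002801 S between n5,n2
  Y(C1) = 0.000 S between n5,n0
  Y(R4) = 0.001340 S between n1,n2
  Y(R5) = 0.003367 S between n6,n0
  L2: short n6↔n2 (DC inductor)
  L3: short n0↔n6 (DC inductor)
  Y(R6) = 0.002198 S between n4,n2
  Y(R7) = 0.001515 S between n5,n3
  Y(R8) = 0.01186 S between n3,n4
  I1: injects 0.53 A into n4 (from n2)
  Y(R9) = 0.004505 S between n3,n5
  Y(C2) = 0.000 S between n1,n2
  Y(R10) = 0.001300 S between n1,n5
  Y(C3) = 0.000 S between n2,n1
  Y(R11) = 0.0009259 S between n3,n1
  V1: constraint V(n5)−V(n3) = 2.96
Assemble and solve the 10×10 MNA system:
  V(n1)=0.000  V(n2)=0.000  V(n3)=46.14  V(n4)=74.15  V(n5)=49.10  V(n6)=0.000
  i(L1)=0.1066  i(L2)=0.3533  i(L3)=0.3533  i(V1)=-0.3074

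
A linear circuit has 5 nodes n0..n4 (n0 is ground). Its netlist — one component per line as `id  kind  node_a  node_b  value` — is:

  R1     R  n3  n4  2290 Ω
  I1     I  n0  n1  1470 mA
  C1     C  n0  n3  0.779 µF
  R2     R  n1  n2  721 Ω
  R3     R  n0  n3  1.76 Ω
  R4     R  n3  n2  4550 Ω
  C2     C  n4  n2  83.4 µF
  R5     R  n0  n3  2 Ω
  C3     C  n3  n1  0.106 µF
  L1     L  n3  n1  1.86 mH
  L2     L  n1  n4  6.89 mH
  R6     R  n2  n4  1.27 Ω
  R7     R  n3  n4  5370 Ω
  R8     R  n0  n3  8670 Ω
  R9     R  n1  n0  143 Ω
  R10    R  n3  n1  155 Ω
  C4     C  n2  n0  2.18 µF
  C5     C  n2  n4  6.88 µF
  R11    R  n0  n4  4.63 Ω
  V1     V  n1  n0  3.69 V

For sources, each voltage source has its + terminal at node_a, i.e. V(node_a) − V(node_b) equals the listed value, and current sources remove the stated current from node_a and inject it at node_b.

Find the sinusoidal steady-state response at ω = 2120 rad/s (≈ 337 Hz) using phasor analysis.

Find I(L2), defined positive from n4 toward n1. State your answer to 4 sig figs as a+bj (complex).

Element admittances at ω=2120 rad/s:
  Y(R1) = 0.0004367+0.000j S between n3,n4
  I1: injects 1.47 A into n1 (from n0)
  Y(C1) = 0.000+0.001651j S between n0,n3
  Y(R2) = 0.001387+0.000j S between n1,n2
  Y(R3) = 0.5682+0.000j S between n0,n3
  Y(R4) = 0.0002198+0.000j S between n3,n2
  Y(C2) = 0.000+0.1768j S between n4,n2
  Y(R5) = 0.5000+0.000j S between n0,n3
  Y(C3) = 0.000+0.0002247j S between n3,n1
  Y(L1) = 0.000-0.2536j S between n3,n1
  Y(L2) = 0.000-0.06846j S between n1,n4
  Y(R6) = 0.7874+0.000j S between n2,n4
  Y(R7) = 0.0001862+0.000j S between n3,n4
  Y(R8) = 0.0001153+0.000j S between n0,n3
  Y(R9) = 0.006993+0.000j S between n1,n0
  Y(R10) = 0.006452+0.000j S between n3,n1
  Y(C4) = 0.000+0.004622j S between n2,n0
  Y(C5) = 0.000+0.01459j S between n2,n4
  Y(R11) = 0.2160+0.000j S between n0,n4
  V1: constraint V(n1)−V(n0) = 3.69
Assemble and solve the 5×5 MNA system:
  V(n1)=3.690+0.000j  V(n2)=0.3349-1.063j  V(n3)=0.2143-0.8199j  V(n4)=0.3352-1.063j
  i(V1)=1.137+1.104j

-0.07276+0.2297j A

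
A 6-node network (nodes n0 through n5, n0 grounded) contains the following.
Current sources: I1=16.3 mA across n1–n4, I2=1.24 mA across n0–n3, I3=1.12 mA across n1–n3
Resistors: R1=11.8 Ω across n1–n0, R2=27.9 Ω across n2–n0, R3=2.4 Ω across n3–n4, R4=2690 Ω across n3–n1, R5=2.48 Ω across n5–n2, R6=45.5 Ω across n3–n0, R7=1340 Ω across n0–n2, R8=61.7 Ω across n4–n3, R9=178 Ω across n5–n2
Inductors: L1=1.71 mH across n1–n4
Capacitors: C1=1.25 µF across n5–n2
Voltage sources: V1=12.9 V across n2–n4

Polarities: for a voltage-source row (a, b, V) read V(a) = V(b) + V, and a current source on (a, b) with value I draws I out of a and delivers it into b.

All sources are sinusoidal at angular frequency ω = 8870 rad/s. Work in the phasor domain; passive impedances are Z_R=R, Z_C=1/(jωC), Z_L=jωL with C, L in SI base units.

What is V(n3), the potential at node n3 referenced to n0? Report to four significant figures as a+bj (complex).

-4.075-1.772j V

MNA unknowns: 5 node voltages V₁..V_5 plus 1 source current (V1)
I1: z[1]−=0.0163, z[4]+=0.0163
R1: Y=0.08475+0.000j on G[1,0]
R2: Y=0.03584+0.000j on G[2,0]
R3: Y=0.4167+0.000j on G[3,4]
L1: Y=0.000-0.06593j on G[1,4]
R4: Y=0.0003717+0.000j on G[3,1]
I2: z[0]−=0.00124, z[3]+=0.00124
R5: Y=0.4032+0.000j on G[5,2]
C1: Y=0.000+0.01109j on G[5,2]
R6: Y=0.02198+0.000j on G[3,0]
R7: Y=0.0007463+0.000j on G[0,2]
I3: z[1]−=0.00112, z[3]+=0.00112
R8: Y=0.01621+0.000j on G[4,3]
R9: Y=0.005618+0.000j on G[5,2]
V1: row V2−V4=12.9, i_V1 at 2,4
solve → V1=-2.646+1.265j, V2=8.611-1.865j, V3=-4.075-1.772j, V4=-4.289-1.865j, V5=8.611-1.865j
aux → i_V1=-0.3151+0.06822j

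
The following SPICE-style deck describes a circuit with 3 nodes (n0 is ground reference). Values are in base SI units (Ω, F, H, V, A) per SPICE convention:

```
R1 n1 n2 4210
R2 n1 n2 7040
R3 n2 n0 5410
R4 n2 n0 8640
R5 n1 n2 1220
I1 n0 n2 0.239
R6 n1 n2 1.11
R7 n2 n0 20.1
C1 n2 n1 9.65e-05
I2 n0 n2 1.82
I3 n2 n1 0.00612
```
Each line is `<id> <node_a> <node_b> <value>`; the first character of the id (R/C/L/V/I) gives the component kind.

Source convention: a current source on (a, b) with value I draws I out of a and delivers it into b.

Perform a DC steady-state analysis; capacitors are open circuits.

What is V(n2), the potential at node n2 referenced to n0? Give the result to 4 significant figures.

41.14 V

MNA unknowns: 2 node voltages V₁..V_2
R1: Y=0.0002375 on G[1,2]
R2: Y=0.0001420 on G[1,2]
R3: Y=0.0001848 on G[2,0]
R4: Y=0.0001157 on G[2,0]
R5: Y=0.0008197 on G[1,2]
I1: z[0]−=0.239, z[2]+=0.239
R6: Y=0.9009 on G[1,2]
R7: Y=0.04975 on G[2,0]
C1: Y=0.000 on G[2,1]
I2: z[0]−=1.82, z[2]+=1.82
I3: z[2]−=0.00612, z[1]+=0.00612
solve → V1=41.14, V2=41.14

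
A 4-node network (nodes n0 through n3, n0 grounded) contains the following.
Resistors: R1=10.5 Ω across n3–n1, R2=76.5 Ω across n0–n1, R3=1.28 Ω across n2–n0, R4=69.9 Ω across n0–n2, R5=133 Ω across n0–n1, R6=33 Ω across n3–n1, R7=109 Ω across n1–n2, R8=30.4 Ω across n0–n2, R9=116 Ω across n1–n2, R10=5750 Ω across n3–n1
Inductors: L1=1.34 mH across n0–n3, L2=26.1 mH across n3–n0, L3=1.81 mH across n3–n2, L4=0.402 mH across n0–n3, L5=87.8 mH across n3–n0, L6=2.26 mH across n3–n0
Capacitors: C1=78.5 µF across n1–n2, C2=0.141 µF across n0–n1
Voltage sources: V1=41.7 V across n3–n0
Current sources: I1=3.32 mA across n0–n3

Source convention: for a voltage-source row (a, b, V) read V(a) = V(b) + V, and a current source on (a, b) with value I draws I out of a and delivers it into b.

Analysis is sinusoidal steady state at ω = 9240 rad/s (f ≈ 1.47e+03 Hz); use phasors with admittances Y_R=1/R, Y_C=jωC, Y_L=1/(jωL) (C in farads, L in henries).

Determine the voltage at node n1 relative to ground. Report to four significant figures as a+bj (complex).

MNA unknowns: 3 node voltages V₁..V_3 plus 1 source current (V1)
R1: Y=0.09524+0.000j on G[3,1]
R2: Y=0.01307+0.000j on G[0,1]
L1: Y=0.000-0.08077j on G[0,3]
R3: Y=0.7812+0.000j on G[2,0]
C1: Y=0.000+0.7253j on G[1,2]
L2: Y=0.000-0.004147j on G[3,0]
R4: Y=0.01431+0.000j on G[0,2]
R5: Y=0.007519+0.000j on G[0,1]
L3: Y=0.000-0.05979j on G[3,2]
L4: Y=0.000-0.2692j on G[0,3]
L5: Y=0.000-0.001233j on G[3,0]
R6: Y=0.03030+0.000j on G[3,1]
R7: Y=0.009174+0.000j on G[1,2]
R8: Y=0.03289+0.000j on G[0,2]
R9: Y=0.008621+0.000j on G[1,2]
C2: Y=0.000+0.001303j on G[0,1]
R10: Y=0.0001739+0.000j on G[3,1]
L6: Y=0.000-0.04789j on G[3,0]
V1: row V3−V0=41.7, i_V1 at 3,0
I1: z[0]−=0.00332, z[3]+=0.00332
solve → V1=6.795-7.181j, V2=5.216-1.376j, V3=41.70+0.000j
aux → i_V1=-4.467+18.09j

6.795-7.181j V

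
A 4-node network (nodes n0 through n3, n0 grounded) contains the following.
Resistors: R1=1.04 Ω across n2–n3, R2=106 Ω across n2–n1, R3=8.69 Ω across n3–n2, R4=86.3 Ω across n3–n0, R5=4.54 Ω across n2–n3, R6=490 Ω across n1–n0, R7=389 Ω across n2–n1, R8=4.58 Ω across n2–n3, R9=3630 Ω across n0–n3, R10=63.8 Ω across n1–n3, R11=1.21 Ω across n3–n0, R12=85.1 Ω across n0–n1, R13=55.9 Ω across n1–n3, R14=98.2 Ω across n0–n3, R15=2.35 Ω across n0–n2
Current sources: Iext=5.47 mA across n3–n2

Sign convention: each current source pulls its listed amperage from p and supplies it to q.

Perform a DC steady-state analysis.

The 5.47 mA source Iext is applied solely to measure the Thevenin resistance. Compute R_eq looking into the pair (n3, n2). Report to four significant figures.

Apply KCL at each of the 3 non-ground nodes and solve the resulting linear system.
Node n1: branches {R2, R6, R7, R10, R12, R13} → V_1 = -0.0001626
Node n2: branches {R1, R2, R3, R5, R7, R8, R15, Iext} → V_2 = 0.002017
Node n3: branches {R1, R3, R4, R5, R8, R9, R10, R11, R13, R14, Iext} → V_3 = -0.001009

R_eq = 0.5532 Ω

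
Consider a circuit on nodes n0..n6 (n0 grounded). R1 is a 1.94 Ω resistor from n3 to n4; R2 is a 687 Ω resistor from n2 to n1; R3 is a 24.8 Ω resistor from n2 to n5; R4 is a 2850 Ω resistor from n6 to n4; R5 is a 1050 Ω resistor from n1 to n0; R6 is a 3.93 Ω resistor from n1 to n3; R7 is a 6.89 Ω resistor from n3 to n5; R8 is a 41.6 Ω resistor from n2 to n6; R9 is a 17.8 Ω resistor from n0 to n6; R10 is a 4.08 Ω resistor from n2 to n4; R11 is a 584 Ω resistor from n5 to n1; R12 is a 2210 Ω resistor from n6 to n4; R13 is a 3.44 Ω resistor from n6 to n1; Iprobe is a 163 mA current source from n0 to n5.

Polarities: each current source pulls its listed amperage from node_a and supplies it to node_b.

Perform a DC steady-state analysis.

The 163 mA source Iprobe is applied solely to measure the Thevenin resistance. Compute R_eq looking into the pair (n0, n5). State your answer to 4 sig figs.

Apply KCL at each of the 6 non-ground nodes and solve the resulting linear system.
Node n1: branches {R2, R5, R6, R11, R13} → V_1 = 3.307
Node n2: branches {R2, R3, R8, R10} → V_2 = 3.879
Node n3: branches {R1, R6, R7} → V_3 = 3.834
Node n4: branches {R1, R4, R10, R12} → V_4 = 3.848
Node n5: branches {R3, R7, R11, Iprobe} → V_5 = 4.710
Node n6: branches {R4, R8, R9, R12, R13} → V_6 = 2.845

R_eq = 28.89 Ω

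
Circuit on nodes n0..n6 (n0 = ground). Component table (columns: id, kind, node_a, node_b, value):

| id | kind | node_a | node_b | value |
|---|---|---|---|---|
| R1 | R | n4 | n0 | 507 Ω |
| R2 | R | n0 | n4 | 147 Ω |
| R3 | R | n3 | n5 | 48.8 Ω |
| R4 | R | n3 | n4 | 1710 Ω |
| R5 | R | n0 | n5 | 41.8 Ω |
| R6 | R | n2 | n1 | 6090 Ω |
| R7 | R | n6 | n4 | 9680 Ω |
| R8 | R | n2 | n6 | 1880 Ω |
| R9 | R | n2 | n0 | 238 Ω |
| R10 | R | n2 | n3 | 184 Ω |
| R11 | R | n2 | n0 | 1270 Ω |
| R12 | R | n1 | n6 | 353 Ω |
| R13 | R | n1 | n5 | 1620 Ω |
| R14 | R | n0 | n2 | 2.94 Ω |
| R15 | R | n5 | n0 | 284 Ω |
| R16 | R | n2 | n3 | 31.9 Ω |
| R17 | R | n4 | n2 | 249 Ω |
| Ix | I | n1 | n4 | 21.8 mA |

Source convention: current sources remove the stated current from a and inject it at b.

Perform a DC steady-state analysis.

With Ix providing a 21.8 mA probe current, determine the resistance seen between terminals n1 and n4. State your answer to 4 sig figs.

MNA unknowns: 6 node voltages V₁..V_6
R1: Y=0.001972 on G[4,0]
R2: Y=0.006803 on G[0,4]
R3: Y=0.02049 on G[3,5]
R4: Y=0.0005848 on G[3,4]
R5: Y=0.02392 on G[0,5]
R6: Y=0.0001642 on G[2,1]
R7: Y=0.0001033 on G[6,4]
R8: Y=0.0005319 on G[2,6]
R9: Y=0.004202 on G[2,0]
R10: Y=0.005435 on G[2,3]
R11: Y=0.0007874 on G[2,0]
R12: Y=0.002833 on G[1,6]
R13: Y=0.0006173 on G[1,5]
R14: Y=0.3401 on G[0,2]
R15: Y=0.003521 on G[5,0]
R16: Y=0.03135 on G[2,3]
R17: Y=0.004016 on G[4,2]
Ix: z[1]−=0.0218, z[4]+=0.0218
solve → V1=-16.79, V2=-0.01840, V3=-0.08479, V4=1.503, V5=-0.2493, V6=-13.68

R_eq = 839.3 Ω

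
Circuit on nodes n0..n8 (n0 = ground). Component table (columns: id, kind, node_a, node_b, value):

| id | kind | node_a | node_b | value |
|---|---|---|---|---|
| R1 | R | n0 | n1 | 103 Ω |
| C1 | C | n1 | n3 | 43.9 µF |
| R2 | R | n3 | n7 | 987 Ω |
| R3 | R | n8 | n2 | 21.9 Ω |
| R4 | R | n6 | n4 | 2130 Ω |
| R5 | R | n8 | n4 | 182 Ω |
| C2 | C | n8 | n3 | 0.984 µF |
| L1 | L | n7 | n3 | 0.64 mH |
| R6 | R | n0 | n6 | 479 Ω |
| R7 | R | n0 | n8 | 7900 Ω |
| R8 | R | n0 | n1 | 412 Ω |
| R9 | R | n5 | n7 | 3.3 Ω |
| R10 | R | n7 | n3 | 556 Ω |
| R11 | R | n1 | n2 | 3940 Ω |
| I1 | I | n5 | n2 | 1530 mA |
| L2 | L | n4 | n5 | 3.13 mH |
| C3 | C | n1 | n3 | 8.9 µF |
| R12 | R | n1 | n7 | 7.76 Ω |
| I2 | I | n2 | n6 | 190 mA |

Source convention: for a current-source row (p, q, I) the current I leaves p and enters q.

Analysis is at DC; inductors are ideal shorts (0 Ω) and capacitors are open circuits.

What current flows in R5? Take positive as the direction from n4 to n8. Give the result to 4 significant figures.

-1.249 A

MNA unknowns: 8 node voltages V₁..V_8 plus 2 source currents (L1, L2)
R1: Y=0.009709 on G[0,1]
C1: Y=0.000 on G[1,3]
R2: Y=0.001013 on G[3,7]
R3: Y=0.04566 on G[8,2]
R4: Y=0.0004695 on G[6,4]
R5: Y=0.005495 on G[8,4]
C2: Y=0.000 on G[8,3]
L1: row V7−V3=0, i_L1 at 7,3
R6: Y=0.002088 on G[0,6]
R7: Y=0.0001266 on G[0,8]
R8: Y=0.002427 on G[0,1]
R9: Y=0.3030 on G[5,7]
R10: Y=0.001799 on G[7,3]
R11: Y=0.0002538 on G[1,2]
I1: z[5]−=1.53, z[2]+=1.53
L2: row V4−V5=0, i_L2 at 4,5
C3: Y=0.000 on G[1,3]
R12: Y=0.1289 on G[1,7]
I2: z[2]−=0.19, z[6]+=0.19
solve → V1=-14.44, V2=238.2, V3=-16.29, V4=-17.08, V5=-17.08, V6=71.16, V7=-16.29, V8=210.3
aux → i_L1=0.000, i_L2=1.291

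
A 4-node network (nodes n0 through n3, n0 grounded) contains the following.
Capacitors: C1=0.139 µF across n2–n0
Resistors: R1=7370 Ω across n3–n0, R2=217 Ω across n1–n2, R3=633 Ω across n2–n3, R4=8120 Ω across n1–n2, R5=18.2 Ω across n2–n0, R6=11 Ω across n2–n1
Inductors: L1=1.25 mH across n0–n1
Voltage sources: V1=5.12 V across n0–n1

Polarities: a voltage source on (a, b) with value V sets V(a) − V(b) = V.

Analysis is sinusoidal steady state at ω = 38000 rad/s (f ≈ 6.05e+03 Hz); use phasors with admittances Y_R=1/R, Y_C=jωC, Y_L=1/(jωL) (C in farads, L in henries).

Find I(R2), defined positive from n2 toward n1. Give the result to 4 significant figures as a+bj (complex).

Apply KCL at each of the 3 non-ground nodes and solve the resulting linear system.
Node n1: branches {R2, R4, L1, R6, V1} → V_1 = -5.120+0.000j
Node n2: branches {C1, R2, R3, R4, R5, R6} → V_2 = -3.245+0.1137j
Node n3: branches {R1, R3} → V_3 = -2.988+0.1047j
Source currents: i(V1)=-0.1793+0.09691j

0.008640+0.0005241j A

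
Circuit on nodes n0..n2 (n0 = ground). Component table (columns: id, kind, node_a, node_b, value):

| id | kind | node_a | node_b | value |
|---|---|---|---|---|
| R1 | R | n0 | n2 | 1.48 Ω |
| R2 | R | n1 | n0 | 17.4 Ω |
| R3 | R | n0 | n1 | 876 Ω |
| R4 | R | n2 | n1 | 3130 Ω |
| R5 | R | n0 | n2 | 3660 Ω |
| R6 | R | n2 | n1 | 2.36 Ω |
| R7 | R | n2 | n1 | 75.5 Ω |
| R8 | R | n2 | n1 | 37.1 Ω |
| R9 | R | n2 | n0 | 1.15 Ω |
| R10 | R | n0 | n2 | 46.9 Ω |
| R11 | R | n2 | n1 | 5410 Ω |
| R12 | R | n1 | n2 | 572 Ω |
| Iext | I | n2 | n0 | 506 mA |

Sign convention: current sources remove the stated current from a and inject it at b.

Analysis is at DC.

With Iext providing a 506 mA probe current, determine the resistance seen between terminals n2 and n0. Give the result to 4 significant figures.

Element admittances at DC:
  Y(R1) = 0.6757 S between n0,n2
  Y(R2) = 0.05747 S between n1,n0
  Y(R3) = 0.001142 S between n0,n1
  Y(R4) = 0.0003195 S between n2,n1
  Y(R5) = 0.0002732 S between n0,n2
  Y(R6) = 0.4237 S between n2,n1
  Y(R7) = 0.01325 S between n2,n1
  Y(R8) = 0.02695 S between n2,n1
  Y(R9) = 0.8696 S between n2,n0
  Y(R10) = 0.02132 S between n0,n2
  Y(R11) = 0.0001848 S between n2,n1
  Y(R12) = 0.001748 S between n1,n2
  Iext: injects 0.506 A into n0 (from n2)
Assemble and solve the 2×2 MNA system:
  V(n1)=-0.2776  V(n2)=-0.3126

R_eq = 0.6177 Ω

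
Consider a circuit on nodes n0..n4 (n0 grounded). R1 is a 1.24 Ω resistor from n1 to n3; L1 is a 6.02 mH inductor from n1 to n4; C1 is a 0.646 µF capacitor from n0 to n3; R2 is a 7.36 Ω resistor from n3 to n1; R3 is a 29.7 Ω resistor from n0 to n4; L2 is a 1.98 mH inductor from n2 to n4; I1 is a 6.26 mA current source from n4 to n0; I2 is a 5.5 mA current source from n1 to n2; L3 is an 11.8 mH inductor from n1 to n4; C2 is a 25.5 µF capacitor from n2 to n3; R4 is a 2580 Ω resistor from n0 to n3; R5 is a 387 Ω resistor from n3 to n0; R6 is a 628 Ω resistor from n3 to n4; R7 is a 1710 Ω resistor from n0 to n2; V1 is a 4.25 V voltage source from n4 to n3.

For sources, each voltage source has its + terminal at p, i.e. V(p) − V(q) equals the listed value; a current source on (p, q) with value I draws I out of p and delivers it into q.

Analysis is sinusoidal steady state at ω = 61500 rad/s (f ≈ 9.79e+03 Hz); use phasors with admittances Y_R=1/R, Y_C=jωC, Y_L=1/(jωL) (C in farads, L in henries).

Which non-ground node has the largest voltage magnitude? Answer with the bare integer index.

4

Element admittances at ω=61500 rad/s:
  Y(R1) = 0.8065+0.000j S between n1,n3
  Y(L1) = 0.000-0.002701j S between n1,n4
  Y(C1) = 0.000+0.03973j S between n0,n3
  Y(R2) = 0.1359+0.000j S between n3,n1
  Y(R3) = 0.03367+0.000j S between n0,n4
  Y(L2) = 0.000-0.008212j S between n2,n4
  I1: injects 0.00626 A into n0 (from n4)
  I2: injects 0.0055 A into n2 (from n1)
  Y(L3) = 0.000-0.001378j S between n1,n4
  Y(C2) = 0.000+1.568j S between n2,n3
  Y(R4) = 0.0003876+0.000j S between n0,n3
  Y(R5) = 0.002584+0.000j S between n3,n0
  Y(R6) = 0.001592+0.000j S between n3,n4
  Y(R7) = 0.0005848+0.000j S between n0,n2
  V1: constraint V(n4)−V(n3) = 4.25
Assemble and solve the 5×5 MNA system:
  V(n1)=-1.881+1.983j  V(n2)=-1.899+1.997j  V(n3)=-1.876+2.002j  V(n4)=2.374+2.002j
  i(V1)=-0.09309-0.01495j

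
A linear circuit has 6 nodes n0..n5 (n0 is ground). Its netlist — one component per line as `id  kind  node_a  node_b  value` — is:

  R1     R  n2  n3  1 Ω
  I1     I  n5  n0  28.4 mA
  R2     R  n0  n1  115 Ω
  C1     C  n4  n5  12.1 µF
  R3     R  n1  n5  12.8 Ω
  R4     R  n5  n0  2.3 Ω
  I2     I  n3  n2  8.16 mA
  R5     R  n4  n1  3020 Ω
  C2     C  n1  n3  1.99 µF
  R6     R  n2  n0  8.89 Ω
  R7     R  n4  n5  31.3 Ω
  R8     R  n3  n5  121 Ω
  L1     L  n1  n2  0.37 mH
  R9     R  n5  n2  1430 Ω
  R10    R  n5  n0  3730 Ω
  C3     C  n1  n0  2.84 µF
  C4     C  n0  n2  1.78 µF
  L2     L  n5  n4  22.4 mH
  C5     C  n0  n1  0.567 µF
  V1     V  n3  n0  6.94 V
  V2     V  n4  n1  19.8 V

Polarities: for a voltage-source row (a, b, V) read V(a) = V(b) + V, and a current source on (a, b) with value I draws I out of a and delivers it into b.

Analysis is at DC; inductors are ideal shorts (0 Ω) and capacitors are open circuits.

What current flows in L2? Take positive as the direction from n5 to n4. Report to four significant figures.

Element admittances at DC:
  Y(R1) = 1.000 S between n2,n3
  I1: injects 0.0284 A into n0 (from n5)
  Y(R2) = 0.008696 S between n0,n1
  Y(C1) = 0.000 S between n4,n5
  Y(R3) = 0.07812 S between n1,n5
  Y(R4) = 0.4348 S between n5,n0
  I2: injects 0.00816 A into n2 (from n3)
  Y(R5) = 0.0003311 S between n4,n1
  Y(C2) = 0.000 S between n1,n3
  Y(R6) = 0.1125 S between n2,n0
  Y(R7) = 0.03195 S between n4,n5
  Y(R8) = 0.008264 S between n3,n5
  L1: short n1↔n2 (DC inductor)
  Y(R9) = 0.0006993 S between n5,n2
  Y(R10) = 0.0002681 S between n5,n0
  Y(C3) = 0.000 S between n1,n0
  Y(C4) = 0.000 S between n0,n2
  L2: short n5↔n4 (DC inductor)
  Y(C5) = 0.000 S between n0,n1
  V1: constraint V(n3)−V(n0) = 6.94
  V2: constraint V(n4)−V(n1) = 19.8
Assemble and solve the 9×9 MNA system:
  V(n1)=-1.151  V(n2)=-1.151  V(n3)=6.940  V(n4)=18.65  V(n5)=18.65
  i(L1)=-8.242  i(L2)=-9.799  i(V1)=-8.002  i(V2)=-9.806

-9.799 A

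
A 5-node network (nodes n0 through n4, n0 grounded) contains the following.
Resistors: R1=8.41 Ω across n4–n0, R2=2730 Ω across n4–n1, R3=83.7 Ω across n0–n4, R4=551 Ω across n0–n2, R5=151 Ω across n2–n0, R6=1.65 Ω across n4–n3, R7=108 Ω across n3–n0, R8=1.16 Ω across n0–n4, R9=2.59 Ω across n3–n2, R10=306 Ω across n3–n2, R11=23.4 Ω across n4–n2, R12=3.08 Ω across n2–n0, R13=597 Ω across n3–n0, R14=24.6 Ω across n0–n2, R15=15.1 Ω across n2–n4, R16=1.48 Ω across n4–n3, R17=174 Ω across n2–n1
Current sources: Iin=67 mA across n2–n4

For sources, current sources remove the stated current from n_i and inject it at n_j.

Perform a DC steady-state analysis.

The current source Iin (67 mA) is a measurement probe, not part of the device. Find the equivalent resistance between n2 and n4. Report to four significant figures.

MNA unknowns: 4 node voltages V₁..V_4
R1: Y=0.1189 on G[4,0]
R2: Y=0.0003663 on G[4,1]
R3: Y=0.01195 on G[0,4]
R4: Y=0.001815 on G[0,2]
R5: Y=0.006623 on G[2,0]
R6: Y=0.6061 on G[4,3]
R7: Y=0.009259 on G[3,0]
R8: Y=0.8621 on G[0,4]
R9: Y=0.3861 on G[3,2]
R10: Y=0.003268 on G[3,2]
R11: Y=0.04274 on G[4,2]
R12: Y=0.3247 on G[2,0]
R13: Y=0.001675 on G[3,0]
R14: Y=0.04065 on G[0,2]
R15: Y=0.06623 on G[2,4]
R16: Y=0.6757 on G[4,3]
R17: Y=0.005747 on G[2,1]
Iin: z[2]−=0.067, z[4]+=0.067
solve → V1=-0.06576, V2=-0.07167, V3=0.003934, V4=0.02693

R_eq = 1.472 Ω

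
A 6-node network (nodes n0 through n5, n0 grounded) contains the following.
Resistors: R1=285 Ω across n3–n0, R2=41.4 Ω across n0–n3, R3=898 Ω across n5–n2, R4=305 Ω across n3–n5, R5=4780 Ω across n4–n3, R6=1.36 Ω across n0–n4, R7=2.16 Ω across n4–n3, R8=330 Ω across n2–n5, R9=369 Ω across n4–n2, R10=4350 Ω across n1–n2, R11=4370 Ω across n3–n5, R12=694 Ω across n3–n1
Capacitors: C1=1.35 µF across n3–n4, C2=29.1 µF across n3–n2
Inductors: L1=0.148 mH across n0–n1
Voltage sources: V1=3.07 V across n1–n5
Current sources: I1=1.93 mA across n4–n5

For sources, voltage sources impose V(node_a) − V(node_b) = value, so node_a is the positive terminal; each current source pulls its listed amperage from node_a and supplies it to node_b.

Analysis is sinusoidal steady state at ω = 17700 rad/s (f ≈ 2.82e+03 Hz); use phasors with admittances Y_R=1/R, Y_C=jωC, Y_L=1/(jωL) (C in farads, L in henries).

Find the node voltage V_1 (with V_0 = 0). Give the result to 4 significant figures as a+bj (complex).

Apply KCL at each of the 5 non-ground nodes and solve the resulting linear system.
Node n1: branches {R10, L1, R12, V1} → V_1 = 0.001224+0.06473j
Node n2: branches {R3, R8, C2, R9, R10} → V_2 = -0.07489+0.02726j
Node n3: branches {R1, R2, R4, R5, C1, R7, C2, R11, R12} → V_3 = -0.07507+0.003438j
Node n4: branches {R5, R6, C1, R7, R9, I1} → V_4 = -0.03078+0.0005060j
Node n5: branches {R3, R4, R8, R11, V1, I1} → V_5 = -3.069+0.06473j
Source currents: i(V1)=-0.02484+0.0003703j

0.001224+0.06473j V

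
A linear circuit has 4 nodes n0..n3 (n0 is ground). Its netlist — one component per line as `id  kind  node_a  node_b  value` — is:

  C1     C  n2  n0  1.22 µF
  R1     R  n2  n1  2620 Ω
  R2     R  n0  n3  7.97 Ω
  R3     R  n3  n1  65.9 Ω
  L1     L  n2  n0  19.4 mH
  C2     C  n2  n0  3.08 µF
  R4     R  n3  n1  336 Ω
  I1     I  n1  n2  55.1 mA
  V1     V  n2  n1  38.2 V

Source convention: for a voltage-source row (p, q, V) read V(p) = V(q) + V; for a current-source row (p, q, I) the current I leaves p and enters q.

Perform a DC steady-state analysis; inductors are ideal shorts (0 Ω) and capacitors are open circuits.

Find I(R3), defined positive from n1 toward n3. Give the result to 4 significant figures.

-0.5064 A

Element admittances at DC:
  Y(C1) = 0.000 S between n2,n0
  Y(R1) = 0.0003817 S between n2,n1
  Y(R2) = 0.1255 S between n0,n3
  Y(R3) = 0.01517 S between n3,n1
  L1: short n2↔n0 (DC inductor)
  Y(C2) = 0.000 S between n2,n0
  Y(R4) = 0.002976 S between n3,n1
  I1: injects 0.0551 A into n2 (from n1)
  V1: constraint V(n2)−V(n1) = 38.2
Assemble and solve the 5×5 MNA system:
  V(n1)=-38.20  V(n2)=0.000  V(n3)=-4.828
  i(L1)=0.6057  i(V1)=-0.5652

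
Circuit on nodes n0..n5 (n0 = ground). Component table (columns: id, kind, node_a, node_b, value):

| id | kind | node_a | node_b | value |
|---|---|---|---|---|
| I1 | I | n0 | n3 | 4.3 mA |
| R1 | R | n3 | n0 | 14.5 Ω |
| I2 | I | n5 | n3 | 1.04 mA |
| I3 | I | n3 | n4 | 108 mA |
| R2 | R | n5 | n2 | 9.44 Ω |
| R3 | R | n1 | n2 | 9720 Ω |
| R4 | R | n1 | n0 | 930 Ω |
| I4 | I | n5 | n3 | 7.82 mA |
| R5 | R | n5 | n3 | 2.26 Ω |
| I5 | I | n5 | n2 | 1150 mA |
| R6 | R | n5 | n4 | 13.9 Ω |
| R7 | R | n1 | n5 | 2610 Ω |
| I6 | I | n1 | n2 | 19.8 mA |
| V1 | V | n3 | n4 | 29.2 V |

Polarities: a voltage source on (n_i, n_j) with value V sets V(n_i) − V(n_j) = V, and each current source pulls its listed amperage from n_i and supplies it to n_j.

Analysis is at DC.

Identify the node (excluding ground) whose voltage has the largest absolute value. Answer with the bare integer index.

Element admittances at DC:
  I1: injects 0.0043 A into n3 (from n0)
  Y(R1) = 0.06897 S between n3,n0
  I2: injects 0.00104 A into n3 (from n5)
  I3: injects 0.108 A into n4 (from n3)
  Y(R2) = 0.1059 S between n5,n2
  Y(R3) = 0.0001029 S between n1,n2
  Y(R4) = 0.001075 S between n1,n0
  I4: injects 0.00782 A into n3 (from n5)
  Y(R5) = 0.4425 S between n5,n3
  I5: injects 1.15 A into n2 (from n5)
  Y(R6) = 0.07194 S between n5,n4
  Y(R7) = 0.0003831 S between n1,n5
  I6: injects 0.0198 A into n2 (from n1)
  V1: constraint V(n3)−V(n4) = 29.2
Assemble and solve the 6×6 MNA system:
  V(n1)=-13.14  V(n2)=7.217  V(n3)=0.2672  V(n4)=-28.93  V(n5)=-3.806
  i(V1)=-1.916

4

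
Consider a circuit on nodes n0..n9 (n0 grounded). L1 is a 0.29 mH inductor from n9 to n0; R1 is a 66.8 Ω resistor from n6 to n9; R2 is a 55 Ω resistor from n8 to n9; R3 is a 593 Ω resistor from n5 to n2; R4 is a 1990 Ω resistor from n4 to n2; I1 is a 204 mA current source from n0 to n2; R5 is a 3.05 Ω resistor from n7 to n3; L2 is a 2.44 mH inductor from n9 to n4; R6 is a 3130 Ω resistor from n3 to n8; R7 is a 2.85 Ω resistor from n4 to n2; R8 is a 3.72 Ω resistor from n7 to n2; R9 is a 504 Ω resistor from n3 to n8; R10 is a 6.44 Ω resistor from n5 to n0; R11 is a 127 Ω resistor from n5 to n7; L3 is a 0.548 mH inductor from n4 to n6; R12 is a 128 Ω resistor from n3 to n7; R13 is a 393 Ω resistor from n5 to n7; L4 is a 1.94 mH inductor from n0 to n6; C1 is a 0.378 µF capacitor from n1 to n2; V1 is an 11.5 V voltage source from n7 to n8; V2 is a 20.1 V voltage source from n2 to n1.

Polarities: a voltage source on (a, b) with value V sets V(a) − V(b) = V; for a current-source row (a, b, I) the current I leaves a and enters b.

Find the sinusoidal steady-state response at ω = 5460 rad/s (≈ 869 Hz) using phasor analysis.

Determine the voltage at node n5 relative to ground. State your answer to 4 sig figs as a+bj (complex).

MNA unknowns: 9 node voltages V₁..V_9 plus 2 source currents (V1, V2)
L1: Y=0.000-0.6316j on G[9,0]
R1: Y=0.01497+0.000j on G[6,9]
R2: Y=0.01818+0.000j on G[8,9]
R3: Y=0.001686+0.000j on G[5,2]
R4: Y=0.0005025+0.000j on G[4,2]
I1: z[0]−=0.204, z[2]+=0.204
R5: Y=0.3279+0.000j on G[7,3]
L2: Y=0.000-0.07506j on G[9,4]
R6: Y=0.0003195+0.000j on G[3,8]
R7: Y=0.3509+0.000j on G[4,2]
R8: Y=0.2688+0.000j on G[7,2]
R9: Y=0.001984+0.000j on G[3,8]
R10: Y=0.1553+0.000j on G[5,0]
R11: Y=0.007874+0.000j on G[5,7]
L3: Y=0.000-0.3342j on G[4,6]
R12: Y=0.007812+0.000j on G[3,7]
R13: Y=0.002545+0.000j on G[5,7]
L4: Y=0.000-0.09441j on G[0,6]
C1: Y=0.000+0.002064j on G[1,2]
V1: row V7−V8=11.5, i_V1 at 7,8
V2: row V2−V1=20.1, i_V2 at 2,1
solve → V1=-18.58+2.174j, V2=1.516+2.174j, V3=1.998+1.971j, V4=0.5135+2.339j, V5=0.1445+0.1446j, V6=0.4629+1.807j, V7=2.076+1.971j, V8=-9.424+1.971j, V9=-0.03364+0.01740j
aux → i_V1=-0.1970+0.03553j, i_V2=0.000-0.04148j

0.1445+0.1446j V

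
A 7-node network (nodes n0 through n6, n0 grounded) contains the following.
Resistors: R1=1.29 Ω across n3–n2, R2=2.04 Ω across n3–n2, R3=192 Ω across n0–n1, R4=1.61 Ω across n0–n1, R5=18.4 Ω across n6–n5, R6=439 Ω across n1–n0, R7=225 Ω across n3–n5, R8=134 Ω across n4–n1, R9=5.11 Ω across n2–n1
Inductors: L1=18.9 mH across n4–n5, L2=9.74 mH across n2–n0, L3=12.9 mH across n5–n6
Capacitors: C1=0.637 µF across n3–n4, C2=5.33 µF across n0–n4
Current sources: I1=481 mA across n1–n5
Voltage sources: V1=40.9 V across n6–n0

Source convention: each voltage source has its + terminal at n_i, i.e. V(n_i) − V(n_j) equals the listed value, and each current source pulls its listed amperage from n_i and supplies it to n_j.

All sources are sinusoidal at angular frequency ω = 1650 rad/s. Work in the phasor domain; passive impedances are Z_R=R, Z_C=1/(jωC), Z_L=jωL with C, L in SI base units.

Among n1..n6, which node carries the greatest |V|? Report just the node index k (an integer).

4

MNA unknowns: 6 node voltages V₁..V_6 plus 1 source current (V1)
R1: Y=0.7752+0.000j on G[3,2]
R2: Y=0.4902+0.000j on G[3,2]
R3: Y=0.005208+0.000j on G[0,1]
R4: Y=0.6211+0.000j on G[0,1]
R5: Y=0.05435+0.000j on G[6,5]
R6: Y=0.002278+0.000j on G[1,0]
R7: Y=0.004444+0.000j on G[3,5]
L1: Y=0.000-0.03207j on G[4,5]
C1: Y=0.000+0.001051j on G[3,4]
R8: Y=0.007463+0.000j on G[4,1]
C2: Y=0.000+0.008795j on G[0,4]
L2: Y=0.000-0.06222j on G[2,0]
I1: z[1]−=0.481, z[5]+=0.481
L3: Y=0.000-0.04698j on G[5,6]
R9: Y=0.1957+0.000j on G[2,1]
V1: row V6−V0=40.9, i_V1 at 6,0
solve → V1=0.1107-0.1525j, V2=1.036+0.3002j, V3=1.194+0.3193j, V4=49.62-24.87j, V5=40.18-5.702j, V6=40.90+0.000j
aux → i_V1=-0.3070-0.2761j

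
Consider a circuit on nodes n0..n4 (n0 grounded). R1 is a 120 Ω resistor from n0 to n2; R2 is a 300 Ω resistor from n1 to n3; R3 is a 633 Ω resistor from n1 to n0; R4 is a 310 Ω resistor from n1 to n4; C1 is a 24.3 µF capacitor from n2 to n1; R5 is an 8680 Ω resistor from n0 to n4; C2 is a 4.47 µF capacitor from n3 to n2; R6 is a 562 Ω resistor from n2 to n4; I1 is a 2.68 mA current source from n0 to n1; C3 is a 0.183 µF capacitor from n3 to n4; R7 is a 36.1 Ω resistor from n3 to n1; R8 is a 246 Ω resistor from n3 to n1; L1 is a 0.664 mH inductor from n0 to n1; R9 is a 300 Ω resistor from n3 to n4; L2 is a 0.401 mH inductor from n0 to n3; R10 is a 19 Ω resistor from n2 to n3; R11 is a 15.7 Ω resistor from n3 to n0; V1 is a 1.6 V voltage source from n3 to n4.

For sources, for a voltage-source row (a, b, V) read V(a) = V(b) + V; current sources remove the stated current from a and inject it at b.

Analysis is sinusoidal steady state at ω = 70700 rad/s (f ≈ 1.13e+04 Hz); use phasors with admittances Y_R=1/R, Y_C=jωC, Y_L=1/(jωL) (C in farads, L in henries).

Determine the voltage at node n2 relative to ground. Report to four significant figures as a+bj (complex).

Element admittances at ω=70700 rad/s:
  Y(R1) = 0.008333+0.000j S between n0,n2
  Y(R2) = 0.003333+0.000j S between n1,n3
  Y(R3) = 0.001580+0.000j S between n1,n0
  Y(R4) = 0.003226+0.000j S between n1,n4
  Y(C1) = 0.000+1.718j S between n2,n1
  Y(R5) = 0.0001152+0.000j S between n0,n4
  Y(C2) = 0.000+0.3160j S between n3,n2
  Y(R6) = 0.001779+0.000j S between n2,n4
  I1: injects 0.00268 A into n1 (from n0)
  Y(C3) = 0.000+0.01294j S between n3,n4
  Y(R7) = 0.02770+0.000j S between n3,n1
  Y(R8) = 0.004065+0.000j S between n3,n1
  Y(L1) = 0.000-0.02130j S between n0,n1
  Y(R9) = 0.003333+0.000j S between n3,n4
  Y(L2) = 0.000-0.03527j S between n0,n3
  Y(R10) = 0.05263+0.000j S between n2,n3
  Y(R11) = 0.06369+0.000j S between n3,n0
  V1: constraint V(n3)−V(n4) = 1.6
Assemble and solve the 5×5 MNA system:
  V(n1)=0.01768+0.03362j  V(n2)=0.01794+0.03186j  V(n3)=0.02327+0.01377j  V(n4)=-1.577+0.01377j
  i(V1)=-0.01350-0.02080j

0.01794+0.03186j V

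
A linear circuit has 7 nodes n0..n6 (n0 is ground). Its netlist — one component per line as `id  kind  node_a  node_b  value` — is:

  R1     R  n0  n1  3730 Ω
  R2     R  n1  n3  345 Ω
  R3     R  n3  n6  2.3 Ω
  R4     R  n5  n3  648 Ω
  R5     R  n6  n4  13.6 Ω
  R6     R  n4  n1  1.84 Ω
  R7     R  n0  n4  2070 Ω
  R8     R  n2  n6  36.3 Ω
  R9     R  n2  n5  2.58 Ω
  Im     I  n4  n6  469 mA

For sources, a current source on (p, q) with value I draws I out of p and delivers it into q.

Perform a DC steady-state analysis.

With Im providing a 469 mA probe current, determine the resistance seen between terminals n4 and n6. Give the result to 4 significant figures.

R_eq = 13.09 Ω

Apply KCL at each of the 6 non-ground nodes and solve the resulting linear system.
Node n1: branches {R1, R2, R6} → V_1 = 0.02080
Node n2: branches {R8, R9} → V_2 = 6.126
Node n3: branches {R2, R3, R4} → V_3 = 6.087
Node n4: branches {R5, R6, R7, Im} → V_4 = -0.01154
Node n5: branches {R4, R9} → V_5 = 6.125
Node n6: branches {R3, R5, R8, Im} → V_6 = 6.128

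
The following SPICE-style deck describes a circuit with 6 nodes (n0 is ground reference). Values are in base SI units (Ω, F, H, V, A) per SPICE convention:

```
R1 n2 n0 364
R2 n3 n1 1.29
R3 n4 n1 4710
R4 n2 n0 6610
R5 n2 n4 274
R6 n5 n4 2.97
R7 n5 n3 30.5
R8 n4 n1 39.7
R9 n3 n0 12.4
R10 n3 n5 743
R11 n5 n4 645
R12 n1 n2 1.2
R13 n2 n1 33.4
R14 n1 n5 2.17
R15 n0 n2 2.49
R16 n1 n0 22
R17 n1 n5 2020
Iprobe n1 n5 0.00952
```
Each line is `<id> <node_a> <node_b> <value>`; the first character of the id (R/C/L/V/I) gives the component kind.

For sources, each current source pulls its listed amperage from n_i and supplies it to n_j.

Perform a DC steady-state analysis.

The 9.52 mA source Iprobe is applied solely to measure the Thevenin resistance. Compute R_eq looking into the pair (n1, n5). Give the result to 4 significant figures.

MNA unknowns: 5 node voltages V₁..V_5
R1: Y=0.002747 on G[2,0]
R2: Y=0.7752 on G[3,1]
R3: Y=0.0002123 on G[4,1]
R4: Y=0.0001513 on G[2,0]
R5: Y=0.003650 on G[2,4]
R6: Y=0.3367 on G[5,4]
R7: Y=0.03279 on G[5,3]
R8: Y=0.02519 on G[4,1]
R9: Y=0.08065 on G[3,0]
R10: Y=0.001346 on G[3,5]
R11: Y=0.001550 on G[5,4]
R12: Y=0.8333 on G[1,2]
R13: Y=0.02994 on G[2,1]
R14: Y=0.4608 on G[1,5]
R15: Y=0.4016 on G[0,2]
R16: Y=0.04545 on G[1,0]
R17: Y=0.0004950 on G[1,5]
Iprobe: z[1]−=0.00952, z[5]+=0.00952
solve → V1=-0.0001928, V2=-8.314e-05, V3=0.0005257, V4=0.01664, V5=0.01809

R_eq = 1.920 Ω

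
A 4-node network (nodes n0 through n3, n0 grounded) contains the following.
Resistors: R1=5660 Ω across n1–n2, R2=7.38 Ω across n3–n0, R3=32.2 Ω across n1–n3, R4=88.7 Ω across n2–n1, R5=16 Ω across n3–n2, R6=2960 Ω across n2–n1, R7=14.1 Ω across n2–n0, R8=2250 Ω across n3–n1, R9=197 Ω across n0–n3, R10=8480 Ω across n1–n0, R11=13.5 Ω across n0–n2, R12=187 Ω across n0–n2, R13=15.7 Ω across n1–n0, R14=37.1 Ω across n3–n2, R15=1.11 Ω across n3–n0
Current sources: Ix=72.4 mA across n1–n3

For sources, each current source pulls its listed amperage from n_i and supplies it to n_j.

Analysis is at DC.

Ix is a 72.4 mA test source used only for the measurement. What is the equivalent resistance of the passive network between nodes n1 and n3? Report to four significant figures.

R_eq = 9.781 Ω

Element admittances at DC:
  Y(R1) = 0.0001767 S between n1,n2
  Y(R2) = 0.1355 S between n3,n0
  Y(R3) = 0.03106 S between n1,n3
  Y(R4) = 0.01127 S between n2,n1
  Y(R5) = 0.06250 S between n3,n2
  Y(R6) = 0.0003378 S between n2,n1
  Y(R7) = 0.07092 S between n2,n0
  Y(R8) = 0.0004444 S between n3,n1
  Y(R9) = 0.005076 S between n0,n3
  Y(R10) = 0.0001179 S between n1,n0
  Y(R11) = 0.07407 S between n0,n2
  Y(R12) = 0.005348 S between n0,n2
  Y(R13) = 0.06369 S between n1,n0
  Y(R14) = 0.02695 S between n3,n2
  Y(R15) = 0.9009 S between n3,n0
  Ix: injects 0.0724 A into n3 (from n1)
Assemble and solve the 3×3 MNA system:
  V(n1)=-0.6651  V(n2)=-0.01586  V(n3)=0.04304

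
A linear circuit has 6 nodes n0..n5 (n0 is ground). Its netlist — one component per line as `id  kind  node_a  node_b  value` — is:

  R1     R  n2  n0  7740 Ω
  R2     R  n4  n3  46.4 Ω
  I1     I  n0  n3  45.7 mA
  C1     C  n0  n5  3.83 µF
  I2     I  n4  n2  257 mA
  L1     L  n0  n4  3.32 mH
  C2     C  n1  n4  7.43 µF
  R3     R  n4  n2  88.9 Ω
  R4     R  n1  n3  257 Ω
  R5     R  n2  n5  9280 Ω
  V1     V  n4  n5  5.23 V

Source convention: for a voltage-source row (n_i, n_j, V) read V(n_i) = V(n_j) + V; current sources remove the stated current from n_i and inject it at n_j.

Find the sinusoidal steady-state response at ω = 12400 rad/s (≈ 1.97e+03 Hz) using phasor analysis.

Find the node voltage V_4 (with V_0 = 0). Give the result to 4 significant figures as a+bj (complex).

10.72-1.786j V

Element admittances at ω=12400 rad/s:
  Y(R1) = 0.0001292+0.000j S between n2,n0
  Y(R2) = 0.02155+0.000j S between n4,n3
  I1: injects 0.0457 A into n3 (from n0)
  Y(C1) = 0.000+0.04749j S between n0,n5
  I2: injects 0.257 A into n2 (from n4)
  Y(L1) = 0.000-0.02429j S between n0,n4
  Y(C2) = 0.000+0.09213j S between n1,n4
  Y(R3) = 0.01125+0.000j S between n4,n2
  Y(R4) = 0.003891+0.000j S between n1,n3
  Y(R5) = 0.0001078+0.000j S between n2,n5
  V1: constraint V(n4)−V(n5) = 5.23
Assemble and solve the 6×6 MNA system:
  V(n1)=10.72-1.862j  V(n2)=32.92-1.766j  V(n3)=12.51-1.798j  V(n4)=10.72-1.786j  V(n5)=5.485-1.786j
  i(V1)=0.08188+0.2605j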